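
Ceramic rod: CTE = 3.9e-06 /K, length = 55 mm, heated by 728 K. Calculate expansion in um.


dL = 3.9e-06 * 55 * 728 * 1000 = 156.156 um

156.156


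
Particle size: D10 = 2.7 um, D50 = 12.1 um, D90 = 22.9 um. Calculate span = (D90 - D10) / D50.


Span = (22.9 - 2.7) / 12.1 = 20.2 / 12.1 = 1.669

1.669


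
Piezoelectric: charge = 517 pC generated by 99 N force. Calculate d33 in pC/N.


d33 = 517 / 99 = 5.2 pC/N

5.2


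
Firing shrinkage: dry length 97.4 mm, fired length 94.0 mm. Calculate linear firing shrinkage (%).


FS = (97.4 - 94.0) / 97.4 * 100 = 3.49%

3.49


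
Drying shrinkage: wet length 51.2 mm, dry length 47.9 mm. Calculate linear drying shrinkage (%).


DS = (51.2 - 47.9) / 51.2 * 100 = 6.45%

6.45


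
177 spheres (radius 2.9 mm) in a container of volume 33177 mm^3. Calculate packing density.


V_sphere = 4/3*pi*2.9^3 = 102.1604 mm^3
Total V = 177*102.1604 = 18082.3908 mm^3
PD = 18082.3908 / 33177 = 0.545

0.545


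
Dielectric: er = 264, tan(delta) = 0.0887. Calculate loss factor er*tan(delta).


Loss = 264 * 0.0887 = 23.417

23.417


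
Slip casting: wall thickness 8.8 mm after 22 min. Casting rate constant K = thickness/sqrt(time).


K = 8.8 / sqrt(22) = 8.8 / 4.6904 = 1.876 mm/min^0.5

1.876


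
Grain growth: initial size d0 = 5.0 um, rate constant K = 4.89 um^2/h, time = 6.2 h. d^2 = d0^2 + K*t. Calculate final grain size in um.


d^2 = 5.0^2 + 4.89*6.2 = 55.318
d = sqrt(55.318) = 7.44 um

7.44


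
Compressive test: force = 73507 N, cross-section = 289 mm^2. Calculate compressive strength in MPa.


CS = 73507 / 289 = 254.3 MPa

254.3


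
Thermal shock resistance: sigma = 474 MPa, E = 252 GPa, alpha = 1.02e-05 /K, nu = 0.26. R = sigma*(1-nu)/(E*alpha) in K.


R = 474*(1-0.26)/(252*1000*1.02e-05) = 136 K

136


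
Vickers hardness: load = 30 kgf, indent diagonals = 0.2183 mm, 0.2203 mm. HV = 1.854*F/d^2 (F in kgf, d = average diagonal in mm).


d_avg = (0.2183+0.2203)/2 = 0.2193 mm
HV = 1.854*30/0.2193^2 = 1157

1157


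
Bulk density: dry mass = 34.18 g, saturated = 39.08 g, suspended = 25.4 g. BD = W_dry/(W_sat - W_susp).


BD = 34.18 / (39.08 - 25.4) = 34.18 / 13.68 = 2.499 g/cm^3

2.499


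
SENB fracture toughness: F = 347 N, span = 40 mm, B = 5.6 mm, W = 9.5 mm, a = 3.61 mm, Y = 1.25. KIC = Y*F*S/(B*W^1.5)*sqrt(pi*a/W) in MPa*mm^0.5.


KIC = 1.25*347*40/(5.6*9.5^1.5)*sqrt(pi*3.61/9.5) = 115.61

115.61


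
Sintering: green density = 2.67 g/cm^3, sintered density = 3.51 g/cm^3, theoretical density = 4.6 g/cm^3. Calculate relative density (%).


Relative = 3.51 / 4.6 * 100 = 76.3%

76.3


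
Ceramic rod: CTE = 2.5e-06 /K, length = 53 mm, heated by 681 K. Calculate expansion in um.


dL = 2.5e-06 * 53 * 681 * 1000 = 90.233 um

90.233


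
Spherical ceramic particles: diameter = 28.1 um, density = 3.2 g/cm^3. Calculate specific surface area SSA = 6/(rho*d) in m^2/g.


SSA = 6 / (3.2 * 28.1) = 0.067 m^2/g

0.067


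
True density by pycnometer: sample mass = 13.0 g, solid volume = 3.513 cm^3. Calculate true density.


TD = 13.0 / 3.513 = 3.701 g/cm^3

3.701


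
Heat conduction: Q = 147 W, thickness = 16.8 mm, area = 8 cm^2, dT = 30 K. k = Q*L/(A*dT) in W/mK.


k = 147*16.8/1000/(8/10000*30) = 102.9 W/mK

102.9


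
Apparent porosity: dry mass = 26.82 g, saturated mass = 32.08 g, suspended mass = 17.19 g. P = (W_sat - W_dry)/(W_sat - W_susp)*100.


P = (32.08 - 26.82) / (32.08 - 17.19) * 100 = 5.26 / 14.89 * 100 = 35.3%

35.3


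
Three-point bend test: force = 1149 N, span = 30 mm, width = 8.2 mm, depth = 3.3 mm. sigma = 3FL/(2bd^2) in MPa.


sigma = 3*1149*30/(2*8.2*3.3^2) = 579.0 MPa

579.0


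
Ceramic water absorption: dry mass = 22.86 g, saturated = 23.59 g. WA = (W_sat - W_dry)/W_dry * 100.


WA = (23.59 - 22.86) / 22.86 * 100 = 3.19%

3.19


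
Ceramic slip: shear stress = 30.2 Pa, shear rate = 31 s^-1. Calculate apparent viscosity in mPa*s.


eta = tau/gamma * 1000 = 30.2/31 * 1000 = 974.2 mPa*s

974.2


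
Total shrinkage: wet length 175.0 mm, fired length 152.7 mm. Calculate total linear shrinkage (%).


TS = (175.0 - 152.7) / 175.0 * 100 = 12.74%

12.74


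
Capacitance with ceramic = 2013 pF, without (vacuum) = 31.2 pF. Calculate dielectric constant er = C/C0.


er = 2013 / 31.2 = 64.52

64.52


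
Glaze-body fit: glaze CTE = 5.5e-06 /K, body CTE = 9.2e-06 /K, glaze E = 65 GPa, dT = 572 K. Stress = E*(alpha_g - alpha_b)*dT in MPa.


Stress = 65*1000*(5.5e-06 - 9.2e-06)*572 = -137.6 MPa

-137.6


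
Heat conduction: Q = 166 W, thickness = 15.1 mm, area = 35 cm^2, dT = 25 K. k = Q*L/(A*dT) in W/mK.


k = 166*15.1/1000/(35/10000*25) = 28.65 W/mK

28.65


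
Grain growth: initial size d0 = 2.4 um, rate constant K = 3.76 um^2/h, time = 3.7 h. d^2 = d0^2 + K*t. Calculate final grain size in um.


d^2 = 2.4^2 + 3.76*3.7 = 19.672
d = sqrt(19.672) = 4.44 um

4.44


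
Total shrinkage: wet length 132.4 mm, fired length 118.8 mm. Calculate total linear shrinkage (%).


TS = (132.4 - 118.8) / 132.4 * 100 = 10.27%

10.27


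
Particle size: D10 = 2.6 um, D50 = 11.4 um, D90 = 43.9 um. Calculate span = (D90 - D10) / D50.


Span = (43.9 - 2.6) / 11.4 = 41.3 / 11.4 = 3.623

3.623


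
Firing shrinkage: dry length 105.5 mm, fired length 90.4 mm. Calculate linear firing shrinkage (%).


FS = (105.5 - 90.4) / 105.5 * 100 = 14.31%

14.31


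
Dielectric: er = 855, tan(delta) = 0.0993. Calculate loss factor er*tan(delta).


Loss = 855 * 0.0993 = 84.902

84.902


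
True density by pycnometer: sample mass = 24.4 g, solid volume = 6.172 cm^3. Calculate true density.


TD = 24.4 / 6.172 = 3.953 g/cm^3

3.953


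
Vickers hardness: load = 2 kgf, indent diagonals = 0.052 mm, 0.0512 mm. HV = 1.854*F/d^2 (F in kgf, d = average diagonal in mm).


d_avg = (0.052+0.0512)/2 = 0.0516 mm
HV = 1.854*2/0.0516^2 = 1393

1393


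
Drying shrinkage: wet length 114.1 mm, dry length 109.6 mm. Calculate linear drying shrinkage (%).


DS = (114.1 - 109.6) / 114.1 * 100 = 3.94%

3.94


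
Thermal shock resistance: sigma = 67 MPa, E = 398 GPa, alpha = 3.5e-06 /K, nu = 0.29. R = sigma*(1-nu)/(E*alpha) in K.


R = 67*(1-0.29)/(398*1000*3.5e-06) = 34 K

34


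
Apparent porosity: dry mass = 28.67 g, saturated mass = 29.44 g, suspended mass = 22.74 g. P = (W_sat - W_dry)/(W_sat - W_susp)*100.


P = (29.44 - 28.67) / (29.44 - 22.74) * 100 = 0.77 / 6.7 * 100 = 11.5%

11.5


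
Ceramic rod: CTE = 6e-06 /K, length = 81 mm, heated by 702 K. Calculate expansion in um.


dL = 6e-06 * 81 * 702 * 1000 = 341.172 um

341.172


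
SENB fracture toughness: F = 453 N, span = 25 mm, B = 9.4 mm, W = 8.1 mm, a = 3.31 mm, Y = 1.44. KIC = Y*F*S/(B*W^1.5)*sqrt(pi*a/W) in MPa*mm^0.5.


KIC = 1.44*453*25/(9.4*8.1^1.5)*sqrt(pi*3.31/8.1) = 85.27

85.27


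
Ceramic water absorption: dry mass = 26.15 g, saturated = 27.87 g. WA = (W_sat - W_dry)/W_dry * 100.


WA = (27.87 - 26.15) / 26.15 * 100 = 6.58%

6.58


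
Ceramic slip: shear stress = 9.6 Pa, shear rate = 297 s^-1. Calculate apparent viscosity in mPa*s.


eta = tau/gamma * 1000 = 9.6/297 * 1000 = 32.3 mPa*s

32.3


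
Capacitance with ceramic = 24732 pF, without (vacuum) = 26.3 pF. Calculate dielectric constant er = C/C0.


er = 24732 / 26.3 = 940.38

940.38


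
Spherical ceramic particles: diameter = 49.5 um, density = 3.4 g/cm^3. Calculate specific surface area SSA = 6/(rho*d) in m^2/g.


SSA = 6 / (3.4 * 49.5) = 0.036 m^2/g

0.036


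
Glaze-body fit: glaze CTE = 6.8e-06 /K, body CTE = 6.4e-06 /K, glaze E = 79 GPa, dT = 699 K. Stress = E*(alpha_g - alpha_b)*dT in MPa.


Stress = 79*1000*(6.8e-06 - 6.4e-06)*699 = 22.1 MPa

22.1


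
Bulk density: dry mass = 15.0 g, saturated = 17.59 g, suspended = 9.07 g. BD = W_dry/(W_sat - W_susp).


BD = 15.0 / (17.59 - 9.07) = 15.0 / 8.52 = 1.761 g/cm^3

1.761


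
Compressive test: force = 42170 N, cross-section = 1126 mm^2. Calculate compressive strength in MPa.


CS = 42170 / 1126 = 37.5 MPa

37.5


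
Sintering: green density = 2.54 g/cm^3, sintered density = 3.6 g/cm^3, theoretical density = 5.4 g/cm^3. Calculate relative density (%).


Relative = 3.6 / 5.4 * 100 = 66.7%

66.7


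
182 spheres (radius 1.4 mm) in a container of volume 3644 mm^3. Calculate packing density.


V_sphere = 4/3*pi*1.4^3 = 11.494 mm^3
Total V = 182*11.494 = 2091.908 mm^3
PD = 2091.908 / 3644 = 0.574

0.574


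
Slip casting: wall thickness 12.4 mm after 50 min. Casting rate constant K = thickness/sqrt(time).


K = 12.4 / sqrt(50) = 12.4 / 7.0711 = 1.754 mm/min^0.5

1.754


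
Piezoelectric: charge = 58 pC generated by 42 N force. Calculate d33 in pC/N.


d33 = 58 / 42 = 1.4 pC/N

1.4


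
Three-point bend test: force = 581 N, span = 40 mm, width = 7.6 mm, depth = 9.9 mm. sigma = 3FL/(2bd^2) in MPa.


sigma = 3*581*40/(2*7.6*9.9^2) = 46.8 MPa

46.8


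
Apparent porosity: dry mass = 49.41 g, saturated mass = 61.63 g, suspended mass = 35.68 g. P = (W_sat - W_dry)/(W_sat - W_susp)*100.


P = (61.63 - 49.41) / (61.63 - 35.68) * 100 = 12.22 / 25.95 * 100 = 47.1%

47.1


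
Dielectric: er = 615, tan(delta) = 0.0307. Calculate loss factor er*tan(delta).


Loss = 615 * 0.0307 = 18.881

18.881


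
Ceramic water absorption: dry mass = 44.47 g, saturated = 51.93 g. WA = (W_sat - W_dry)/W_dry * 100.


WA = (51.93 - 44.47) / 44.47 * 100 = 16.78%

16.78


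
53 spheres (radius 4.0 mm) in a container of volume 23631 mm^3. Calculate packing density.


V_sphere = 4/3*pi*4.0^3 = 268.0826 mm^3
Total V = 53*268.0826 = 14208.3778 mm^3
PD = 14208.3778 / 23631 = 0.601

0.601


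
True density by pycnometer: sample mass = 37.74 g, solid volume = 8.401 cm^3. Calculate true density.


TD = 37.74 / 8.401 = 4.492 g/cm^3

4.492


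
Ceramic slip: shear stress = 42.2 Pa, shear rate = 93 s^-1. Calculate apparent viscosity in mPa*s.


eta = tau/gamma * 1000 = 42.2/93 * 1000 = 453.8 mPa*s

453.8


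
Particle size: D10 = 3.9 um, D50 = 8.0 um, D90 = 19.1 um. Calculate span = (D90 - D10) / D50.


Span = (19.1 - 3.9) / 8.0 = 15.2 / 8.0 = 1.9

1.9


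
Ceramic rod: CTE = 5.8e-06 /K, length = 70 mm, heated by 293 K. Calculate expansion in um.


dL = 5.8e-06 * 70 * 293 * 1000 = 118.958 um

118.958


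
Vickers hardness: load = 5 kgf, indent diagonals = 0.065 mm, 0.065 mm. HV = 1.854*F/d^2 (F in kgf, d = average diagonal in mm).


d_avg = (0.065+0.065)/2 = 0.065 mm
HV = 1.854*5/0.065^2 = 2194

2194


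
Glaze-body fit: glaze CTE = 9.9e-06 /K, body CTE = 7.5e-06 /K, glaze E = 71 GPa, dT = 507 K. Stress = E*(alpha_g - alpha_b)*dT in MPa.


Stress = 71*1000*(9.9e-06 - 7.5e-06)*507 = 86.4 MPa

86.4


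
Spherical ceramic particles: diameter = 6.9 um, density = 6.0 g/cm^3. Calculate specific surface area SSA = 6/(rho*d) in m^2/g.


SSA = 6 / (6.0 * 6.9) = 0.145 m^2/g

0.145


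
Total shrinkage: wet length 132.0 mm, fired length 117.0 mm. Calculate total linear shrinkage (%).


TS = (132.0 - 117.0) / 132.0 * 100 = 11.36%

11.36


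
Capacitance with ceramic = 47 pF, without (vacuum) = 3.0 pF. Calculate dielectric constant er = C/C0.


er = 47 / 3.0 = 15.67

15.67


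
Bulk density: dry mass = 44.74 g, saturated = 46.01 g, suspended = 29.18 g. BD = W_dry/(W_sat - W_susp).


BD = 44.74 / (46.01 - 29.18) = 44.74 / 16.83 = 2.658 g/cm^3

2.658


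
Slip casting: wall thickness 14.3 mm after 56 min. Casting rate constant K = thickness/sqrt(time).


K = 14.3 / sqrt(56) = 14.3 / 7.4833 = 1.911 mm/min^0.5

1.911


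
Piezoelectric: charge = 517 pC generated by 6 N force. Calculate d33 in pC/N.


d33 = 517 / 6 = 86.2 pC/N

86.2


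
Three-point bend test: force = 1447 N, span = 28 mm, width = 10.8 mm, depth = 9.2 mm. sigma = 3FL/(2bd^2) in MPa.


sigma = 3*1447*28/(2*10.8*9.2^2) = 66.5 MPa

66.5


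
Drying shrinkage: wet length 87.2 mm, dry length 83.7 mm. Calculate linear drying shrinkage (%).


DS = (87.2 - 83.7) / 87.2 * 100 = 4.01%

4.01


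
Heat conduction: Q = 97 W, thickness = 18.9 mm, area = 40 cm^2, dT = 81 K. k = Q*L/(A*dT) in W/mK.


k = 97*18.9/1000/(40/10000*81) = 5.66 W/mK

5.66


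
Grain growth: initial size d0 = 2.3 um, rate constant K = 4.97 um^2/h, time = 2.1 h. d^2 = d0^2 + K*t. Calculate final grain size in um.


d^2 = 2.3^2 + 4.97*2.1 = 15.727
d = sqrt(15.727) = 3.97 um

3.97


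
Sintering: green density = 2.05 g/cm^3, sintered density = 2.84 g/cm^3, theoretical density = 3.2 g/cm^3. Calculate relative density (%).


Relative = 2.84 / 3.2 * 100 = 88.8%

88.8


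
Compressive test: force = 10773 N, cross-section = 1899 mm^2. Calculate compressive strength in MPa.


CS = 10773 / 1899 = 5.7 MPa

5.7


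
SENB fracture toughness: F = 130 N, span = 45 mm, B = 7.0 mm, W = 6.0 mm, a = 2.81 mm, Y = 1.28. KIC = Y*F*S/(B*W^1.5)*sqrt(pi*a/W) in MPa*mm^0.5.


KIC = 1.28*130*45/(7.0*6.0^1.5)*sqrt(pi*2.81/6.0) = 88.29

88.29


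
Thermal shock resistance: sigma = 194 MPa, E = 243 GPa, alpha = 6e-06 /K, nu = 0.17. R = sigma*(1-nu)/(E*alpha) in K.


R = 194*(1-0.17)/(243*1000*6e-06) = 110 K

110


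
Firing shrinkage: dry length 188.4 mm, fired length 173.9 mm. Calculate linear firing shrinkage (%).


FS = (188.4 - 173.9) / 188.4 * 100 = 7.7%

7.7


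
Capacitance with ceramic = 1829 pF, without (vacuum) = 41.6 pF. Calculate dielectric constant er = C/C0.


er = 1829 / 41.6 = 43.97

43.97


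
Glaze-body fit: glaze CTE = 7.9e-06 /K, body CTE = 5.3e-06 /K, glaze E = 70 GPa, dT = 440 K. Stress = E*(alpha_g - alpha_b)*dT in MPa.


Stress = 70*1000*(7.9e-06 - 5.3e-06)*440 = 80.1 MPa

80.1


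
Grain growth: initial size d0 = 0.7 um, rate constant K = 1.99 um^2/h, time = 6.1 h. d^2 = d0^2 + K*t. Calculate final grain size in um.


d^2 = 0.7^2 + 1.99*6.1 = 12.629
d = sqrt(12.629) = 3.55 um

3.55


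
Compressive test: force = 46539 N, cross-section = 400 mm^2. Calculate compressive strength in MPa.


CS = 46539 / 400 = 116.3 MPa

116.3


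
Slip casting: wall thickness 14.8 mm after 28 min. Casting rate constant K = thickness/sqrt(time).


K = 14.8 / sqrt(28) = 14.8 / 5.2915 = 2.797 mm/min^0.5

2.797


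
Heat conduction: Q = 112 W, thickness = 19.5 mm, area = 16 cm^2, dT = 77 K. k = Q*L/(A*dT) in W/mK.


k = 112*19.5/1000/(16/10000*77) = 17.73 W/mK

17.73


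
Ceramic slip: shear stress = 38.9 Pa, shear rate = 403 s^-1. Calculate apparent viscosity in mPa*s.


eta = tau/gamma * 1000 = 38.9/403 * 1000 = 96.5 mPa*s

96.5


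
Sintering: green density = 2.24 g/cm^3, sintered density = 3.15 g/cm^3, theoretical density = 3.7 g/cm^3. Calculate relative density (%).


Relative = 3.15 / 3.7 * 100 = 85.1%

85.1


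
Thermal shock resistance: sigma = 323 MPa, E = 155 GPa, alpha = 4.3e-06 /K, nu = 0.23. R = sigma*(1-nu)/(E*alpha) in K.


R = 323*(1-0.23)/(155*1000*4.3e-06) = 373 K

373


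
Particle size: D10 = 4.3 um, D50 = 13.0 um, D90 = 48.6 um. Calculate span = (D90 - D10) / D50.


Span = (48.6 - 4.3) / 13.0 = 44.3 / 13.0 = 3.408

3.408


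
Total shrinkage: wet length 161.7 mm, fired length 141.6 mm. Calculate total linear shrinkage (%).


TS = (161.7 - 141.6) / 161.7 * 100 = 12.43%

12.43


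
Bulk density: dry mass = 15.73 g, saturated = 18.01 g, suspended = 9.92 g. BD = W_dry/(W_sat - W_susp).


BD = 15.73 / (18.01 - 9.92) = 15.73 / 8.09 = 1.944 g/cm^3

1.944


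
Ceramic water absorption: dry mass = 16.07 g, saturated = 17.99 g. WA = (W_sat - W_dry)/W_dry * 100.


WA = (17.99 - 16.07) / 16.07 * 100 = 11.95%

11.95


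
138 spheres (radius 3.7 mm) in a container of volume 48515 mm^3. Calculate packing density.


V_sphere = 4/3*pi*3.7^3 = 212.1748 mm^3
Total V = 138*212.1748 = 29280.1224 mm^3
PD = 29280.1224 / 48515 = 0.604

0.604


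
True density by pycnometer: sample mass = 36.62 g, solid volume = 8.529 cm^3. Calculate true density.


TD = 36.62 / 8.529 = 4.294 g/cm^3

4.294


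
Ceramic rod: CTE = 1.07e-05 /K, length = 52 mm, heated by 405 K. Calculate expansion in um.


dL = 1.07e-05 * 52 * 405 * 1000 = 225.342 um

225.342


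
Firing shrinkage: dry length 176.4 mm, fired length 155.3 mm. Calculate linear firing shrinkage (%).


FS = (176.4 - 155.3) / 176.4 * 100 = 11.96%

11.96


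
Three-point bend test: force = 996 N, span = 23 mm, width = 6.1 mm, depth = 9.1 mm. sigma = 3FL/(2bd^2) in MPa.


sigma = 3*996*23/(2*6.1*9.1^2) = 68.0 MPa

68.0


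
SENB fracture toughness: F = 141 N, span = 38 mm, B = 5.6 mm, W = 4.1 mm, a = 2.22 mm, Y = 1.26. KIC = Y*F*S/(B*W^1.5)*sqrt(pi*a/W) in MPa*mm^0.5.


KIC = 1.26*141*38/(5.6*4.1^1.5)*sqrt(pi*2.22/4.1) = 189.4

189.4


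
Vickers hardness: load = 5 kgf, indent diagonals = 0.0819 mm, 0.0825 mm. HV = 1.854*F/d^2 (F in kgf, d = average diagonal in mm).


d_avg = (0.0819+0.0825)/2 = 0.0822 mm
HV = 1.854*5/0.0822^2 = 1372

1372


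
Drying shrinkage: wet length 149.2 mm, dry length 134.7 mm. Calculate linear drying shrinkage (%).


DS = (149.2 - 134.7) / 149.2 * 100 = 9.72%

9.72


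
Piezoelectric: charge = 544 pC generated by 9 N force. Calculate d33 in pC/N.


d33 = 544 / 9 = 60.4 pC/N

60.4


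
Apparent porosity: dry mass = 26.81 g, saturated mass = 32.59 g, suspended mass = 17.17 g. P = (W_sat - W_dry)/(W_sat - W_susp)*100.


P = (32.59 - 26.81) / (32.59 - 17.17) * 100 = 5.78 / 15.42 * 100 = 37.5%

37.5


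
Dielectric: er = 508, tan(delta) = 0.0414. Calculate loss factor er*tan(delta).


Loss = 508 * 0.0414 = 21.031

21.031


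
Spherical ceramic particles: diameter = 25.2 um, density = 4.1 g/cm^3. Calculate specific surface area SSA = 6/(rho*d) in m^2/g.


SSA = 6 / (4.1 * 25.2) = 0.058 m^2/g

0.058


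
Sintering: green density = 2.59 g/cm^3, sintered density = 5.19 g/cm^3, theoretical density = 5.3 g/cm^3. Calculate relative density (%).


Relative = 5.19 / 5.3 * 100 = 97.9%

97.9


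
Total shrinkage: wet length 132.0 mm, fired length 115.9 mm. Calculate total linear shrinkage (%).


TS = (132.0 - 115.9) / 132.0 * 100 = 12.2%

12.2


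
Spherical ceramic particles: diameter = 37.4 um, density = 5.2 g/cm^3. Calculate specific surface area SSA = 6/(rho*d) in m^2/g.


SSA = 6 / (5.2 * 37.4) = 0.031 m^2/g

0.031


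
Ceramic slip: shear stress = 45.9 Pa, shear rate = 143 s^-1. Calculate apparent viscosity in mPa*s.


eta = tau/gamma * 1000 = 45.9/143 * 1000 = 321.0 mPa*s

321.0


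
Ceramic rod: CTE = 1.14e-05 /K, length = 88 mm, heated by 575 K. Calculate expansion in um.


dL = 1.14e-05 * 88 * 575 * 1000 = 576.84 um

576.84


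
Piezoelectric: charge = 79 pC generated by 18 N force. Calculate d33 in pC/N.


d33 = 79 / 18 = 4.4 pC/N

4.4


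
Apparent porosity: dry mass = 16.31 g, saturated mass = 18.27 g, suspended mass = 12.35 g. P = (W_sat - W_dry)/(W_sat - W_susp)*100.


P = (18.27 - 16.31) / (18.27 - 12.35) * 100 = 1.96 / 5.92 * 100 = 33.1%

33.1


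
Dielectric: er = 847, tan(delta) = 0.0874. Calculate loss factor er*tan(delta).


Loss = 847 * 0.0874 = 74.028

74.028


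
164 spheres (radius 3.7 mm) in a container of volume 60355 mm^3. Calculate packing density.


V_sphere = 4/3*pi*3.7^3 = 212.1748 mm^3
Total V = 164*212.1748 = 34796.6672 mm^3
PD = 34796.6672 / 60355 = 0.577

0.577


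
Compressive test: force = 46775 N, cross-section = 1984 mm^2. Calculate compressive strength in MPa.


CS = 46775 / 1984 = 23.6 MPa

23.6


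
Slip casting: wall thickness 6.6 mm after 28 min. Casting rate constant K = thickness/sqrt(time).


K = 6.6 / sqrt(28) = 6.6 / 5.2915 = 1.247 mm/min^0.5

1.247


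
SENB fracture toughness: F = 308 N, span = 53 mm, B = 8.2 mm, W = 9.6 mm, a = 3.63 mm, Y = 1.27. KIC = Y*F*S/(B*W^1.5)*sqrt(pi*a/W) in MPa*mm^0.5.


KIC = 1.27*308*53/(8.2*9.6^1.5)*sqrt(pi*3.63/9.6) = 92.64

92.64


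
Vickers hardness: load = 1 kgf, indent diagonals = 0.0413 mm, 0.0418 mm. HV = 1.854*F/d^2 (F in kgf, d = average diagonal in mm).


d_avg = (0.0413+0.0418)/2 = 0.04155 mm
HV = 1.854*1/0.04155^2 = 1074

1074


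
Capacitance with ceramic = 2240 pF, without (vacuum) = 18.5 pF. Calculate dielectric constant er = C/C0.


er = 2240 / 18.5 = 121.08

121.08


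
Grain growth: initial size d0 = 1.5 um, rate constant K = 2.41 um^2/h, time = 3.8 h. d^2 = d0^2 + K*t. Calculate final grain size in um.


d^2 = 1.5^2 + 2.41*3.8 = 11.408
d = sqrt(11.408) = 3.38 um

3.38


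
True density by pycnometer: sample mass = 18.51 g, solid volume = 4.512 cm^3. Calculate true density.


TD = 18.51 / 4.512 = 4.102 g/cm^3

4.102


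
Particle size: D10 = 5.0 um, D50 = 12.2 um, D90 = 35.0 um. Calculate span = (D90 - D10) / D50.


Span = (35.0 - 5.0) / 12.2 = 30.0 / 12.2 = 2.459

2.459


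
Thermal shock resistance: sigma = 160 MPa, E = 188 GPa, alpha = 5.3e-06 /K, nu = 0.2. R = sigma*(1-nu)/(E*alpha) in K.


R = 160*(1-0.2)/(188*1000*5.3e-06) = 128 K

128


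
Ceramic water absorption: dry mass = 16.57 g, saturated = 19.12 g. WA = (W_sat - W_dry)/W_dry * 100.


WA = (19.12 - 16.57) / 16.57 * 100 = 15.39%

15.39


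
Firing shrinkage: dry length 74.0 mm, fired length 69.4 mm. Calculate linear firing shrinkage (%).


FS = (74.0 - 69.4) / 74.0 * 100 = 6.22%

6.22


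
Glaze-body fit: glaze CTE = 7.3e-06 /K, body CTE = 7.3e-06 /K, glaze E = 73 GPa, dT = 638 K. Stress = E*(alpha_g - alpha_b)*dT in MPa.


Stress = 73*1000*(7.3e-06 - 7.3e-06)*638 = 0.0 MPa

0.0


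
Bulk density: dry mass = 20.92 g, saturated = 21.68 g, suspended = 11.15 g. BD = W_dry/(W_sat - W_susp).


BD = 20.92 / (21.68 - 11.15) = 20.92 / 10.53 = 1.987 g/cm^3

1.987


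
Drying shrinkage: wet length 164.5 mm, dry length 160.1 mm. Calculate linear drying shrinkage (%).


DS = (164.5 - 160.1) / 164.5 * 100 = 2.67%

2.67


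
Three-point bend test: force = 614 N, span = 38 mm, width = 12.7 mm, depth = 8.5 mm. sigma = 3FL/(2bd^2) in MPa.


sigma = 3*614*38/(2*12.7*8.5^2) = 38.1 MPa

38.1


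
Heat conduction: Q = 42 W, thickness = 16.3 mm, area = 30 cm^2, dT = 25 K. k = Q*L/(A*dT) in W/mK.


k = 42*16.3/1000/(30/10000*25) = 9.13 W/mK

9.13


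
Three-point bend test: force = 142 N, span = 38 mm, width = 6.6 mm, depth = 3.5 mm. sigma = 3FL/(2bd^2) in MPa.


sigma = 3*142*38/(2*6.6*3.5^2) = 100.1 MPa

100.1


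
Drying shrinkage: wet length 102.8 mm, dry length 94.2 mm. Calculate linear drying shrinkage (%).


DS = (102.8 - 94.2) / 102.8 * 100 = 8.37%

8.37


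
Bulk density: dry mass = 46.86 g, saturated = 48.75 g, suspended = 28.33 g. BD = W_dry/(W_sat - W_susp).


BD = 46.86 / (48.75 - 28.33) = 46.86 / 20.42 = 2.295 g/cm^3

2.295


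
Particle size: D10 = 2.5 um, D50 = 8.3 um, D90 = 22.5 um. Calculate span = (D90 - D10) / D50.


Span = (22.5 - 2.5) / 8.3 = 20.0 / 8.3 = 2.41

2.41


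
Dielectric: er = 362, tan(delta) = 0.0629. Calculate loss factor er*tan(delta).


Loss = 362 * 0.0629 = 22.77

22.77


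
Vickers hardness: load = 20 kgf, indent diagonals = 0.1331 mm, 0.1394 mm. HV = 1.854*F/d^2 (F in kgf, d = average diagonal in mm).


d_avg = (0.1331+0.1394)/2 = 0.13625 mm
HV = 1.854*20/0.13625^2 = 1997

1997


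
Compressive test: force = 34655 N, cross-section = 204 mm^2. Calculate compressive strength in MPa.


CS = 34655 / 204 = 169.9 MPa

169.9


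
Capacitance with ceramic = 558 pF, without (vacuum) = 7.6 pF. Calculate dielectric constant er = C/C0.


er = 558 / 7.6 = 73.42

73.42


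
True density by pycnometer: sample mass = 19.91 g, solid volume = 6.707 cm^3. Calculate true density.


TD = 19.91 / 6.707 = 2.969 g/cm^3

2.969


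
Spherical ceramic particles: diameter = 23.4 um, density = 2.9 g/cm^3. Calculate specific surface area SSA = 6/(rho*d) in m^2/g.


SSA = 6 / (2.9 * 23.4) = 0.088 m^2/g

0.088


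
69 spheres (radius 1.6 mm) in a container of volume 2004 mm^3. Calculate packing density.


V_sphere = 4/3*pi*1.6^3 = 17.1573 mm^3
Total V = 69*17.1573 = 1183.8537 mm^3
PD = 1183.8537 / 2004 = 0.591

0.591


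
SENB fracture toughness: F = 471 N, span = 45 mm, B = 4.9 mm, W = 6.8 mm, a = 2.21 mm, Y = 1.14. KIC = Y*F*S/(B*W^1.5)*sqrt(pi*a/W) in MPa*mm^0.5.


KIC = 1.14*471*45/(4.9*6.8^1.5)*sqrt(pi*2.21/6.8) = 280.99

280.99


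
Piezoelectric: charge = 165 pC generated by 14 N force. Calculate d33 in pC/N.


d33 = 165 / 14 = 11.8 pC/N

11.8


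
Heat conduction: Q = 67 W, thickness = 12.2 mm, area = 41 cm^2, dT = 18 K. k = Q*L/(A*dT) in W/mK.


k = 67*12.2/1000/(41/10000*18) = 11.08 W/mK

11.08


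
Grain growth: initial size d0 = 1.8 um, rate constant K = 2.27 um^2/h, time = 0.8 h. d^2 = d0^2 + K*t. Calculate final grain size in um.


d^2 = 1.8^2 + 2.27*0.8 = 5.056
d = sqrt(5.056) = 2.25 um

2.25


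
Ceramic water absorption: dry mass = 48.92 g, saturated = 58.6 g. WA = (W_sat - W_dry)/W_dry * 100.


WA = (58.6 - 48.92) / 48.92 * 100 = 19.79%

19.79


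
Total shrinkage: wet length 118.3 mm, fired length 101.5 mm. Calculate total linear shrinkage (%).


TS = (118.3 - 101.5) / 118.3 * 100 = 14.2%

14.2


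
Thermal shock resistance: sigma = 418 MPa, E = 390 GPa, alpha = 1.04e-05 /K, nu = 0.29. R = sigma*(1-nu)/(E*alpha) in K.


R = 418*(1-0.29)/(390*1000*1.04e-05) = 73 K

73


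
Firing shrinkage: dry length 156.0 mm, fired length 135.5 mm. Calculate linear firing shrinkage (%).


FS = (156.0 - 135.5) / 156.0 * 100 = 13.14%

13.14


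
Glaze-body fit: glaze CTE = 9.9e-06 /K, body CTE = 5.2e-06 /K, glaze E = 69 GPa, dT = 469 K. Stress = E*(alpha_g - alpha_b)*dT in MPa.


Stress = 69*1000*(9.9e-06 - 5.2e-06)*469 = 152.1 MPa

152.1


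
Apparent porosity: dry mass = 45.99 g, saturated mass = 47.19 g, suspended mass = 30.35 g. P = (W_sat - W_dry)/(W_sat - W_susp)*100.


P = (47.19 - 45.99) / (47.19 - 30.35) * 100 = 1.2 / 16.84 * 100 = 7.1%

7.1


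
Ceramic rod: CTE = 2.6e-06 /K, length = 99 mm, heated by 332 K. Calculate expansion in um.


dL = 2.6e-06 * 99 * 332 * 1000 = 85.457 um

85.457


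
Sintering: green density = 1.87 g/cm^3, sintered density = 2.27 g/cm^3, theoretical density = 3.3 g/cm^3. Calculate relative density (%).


Relative = 2.27 / 3.3 * 100 = 68.8%

68.8


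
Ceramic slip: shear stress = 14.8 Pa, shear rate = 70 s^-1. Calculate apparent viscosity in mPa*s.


eta = tau/gamma * 1000 = 14.8/70 * 1000 = 211.4 mPa*s

211.4


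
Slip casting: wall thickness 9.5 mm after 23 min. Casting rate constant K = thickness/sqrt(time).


K = 9.5 / sqrt(23) = 9.5 / 4.7958 = 1.981 mm/min^0.5

1.981


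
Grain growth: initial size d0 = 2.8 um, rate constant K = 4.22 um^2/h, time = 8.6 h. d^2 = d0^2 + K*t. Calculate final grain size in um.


d^2 = 2.8^2 + 4.22*8.6 = 44.132
d = sqrt(44.132) = 6.64 um

6.64


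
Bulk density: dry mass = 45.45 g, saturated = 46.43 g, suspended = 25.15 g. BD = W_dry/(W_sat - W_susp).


BD = 45.45 / (46.43 - 25.15) = 45.45 / 21.28 = 2.136 g/cm^3

2.136


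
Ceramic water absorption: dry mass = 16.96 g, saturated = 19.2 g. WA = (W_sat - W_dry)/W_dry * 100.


WA = (19.2 - 16.96) / 16.96 * 100 = 13.21%

13.21


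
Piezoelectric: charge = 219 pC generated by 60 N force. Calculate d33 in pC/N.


d33 = 219 / 60 = 3.7 pC/N

3.7


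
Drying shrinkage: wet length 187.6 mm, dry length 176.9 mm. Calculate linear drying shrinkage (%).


DS = (187.6 - 176.9) / 187.6 * 100 = 5.7%

5.7


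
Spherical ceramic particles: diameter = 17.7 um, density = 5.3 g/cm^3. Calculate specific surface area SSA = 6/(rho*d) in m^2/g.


SSA = 6 / (5.3 * 17.7) = 0.064 m^2/g

0.064


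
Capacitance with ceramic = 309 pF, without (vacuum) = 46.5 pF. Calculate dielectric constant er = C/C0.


er = 309 / 46.5 = 6.65

6.65


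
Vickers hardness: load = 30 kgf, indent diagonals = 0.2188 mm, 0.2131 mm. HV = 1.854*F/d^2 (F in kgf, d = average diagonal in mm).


d_avg = (0.2188+0.2131)/2 = 0.21595 mm
HV = 1.854*30/0.21595^2 = 1193

1193


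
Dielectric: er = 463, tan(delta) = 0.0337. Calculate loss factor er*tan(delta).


Loss = 463 * 0.0337 = 15.603

15.603


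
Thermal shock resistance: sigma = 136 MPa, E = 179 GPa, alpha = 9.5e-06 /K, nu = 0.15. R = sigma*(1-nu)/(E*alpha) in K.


R = 136*(1-0.15)/(179*1000*9.5e-06) = 68 K

68


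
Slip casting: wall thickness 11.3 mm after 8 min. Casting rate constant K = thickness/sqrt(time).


K = 11.3 / sqrt(8) = 11.3 / 2.8284 = 3.995 mm/min^0.5

3.995


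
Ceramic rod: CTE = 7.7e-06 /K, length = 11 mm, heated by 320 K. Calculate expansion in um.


dL = 7.7e-06 * 11 * 320 * 1000 = 27.104 um

27.104


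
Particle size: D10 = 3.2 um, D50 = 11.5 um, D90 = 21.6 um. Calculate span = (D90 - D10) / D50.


Span = (21.6 - 3.2) / 11.5 = 18.4 / 11.5 = 1.6

1.6


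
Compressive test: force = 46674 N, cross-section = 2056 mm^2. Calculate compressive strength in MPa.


CS = 46674 / 2056 = 22.7 MPa

22.7


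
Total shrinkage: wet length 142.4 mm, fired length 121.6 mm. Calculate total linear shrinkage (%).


TS = (142.4 - 121.6) / 142.4 * 100 = 14.61%

14.61


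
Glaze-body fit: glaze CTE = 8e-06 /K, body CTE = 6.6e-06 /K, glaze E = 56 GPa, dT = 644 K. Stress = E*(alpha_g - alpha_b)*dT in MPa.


Stress = 56*1000*(8e-06 - 6.6e-06)*644 = 50.5 MPa

50.5


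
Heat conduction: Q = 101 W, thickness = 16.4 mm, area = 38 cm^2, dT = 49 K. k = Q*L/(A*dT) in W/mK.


k = 101*16.4/1000/(38/10000*49) = 8.9 W/mK

8.9


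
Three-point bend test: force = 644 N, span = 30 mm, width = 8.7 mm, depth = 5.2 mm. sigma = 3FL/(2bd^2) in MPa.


sigma = 3*644*30/(2*8.7*5.2^2) = 123.2 MPa

123.2


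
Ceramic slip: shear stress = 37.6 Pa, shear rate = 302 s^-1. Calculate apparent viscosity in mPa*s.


eta = tau/gamma * 1000 = 37.6/302 * 1000 = 124.5 mPa*s

124.5


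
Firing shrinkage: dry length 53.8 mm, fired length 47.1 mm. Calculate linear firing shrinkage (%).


FS = (53.8 - 47.1) / 53.8 * 100 = 12.45%

12.45


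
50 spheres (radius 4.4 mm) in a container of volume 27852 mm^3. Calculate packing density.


V_sphere = 4/3*pi*4.4^3 = 356.8179 mm^3
Total V = 50*356.8179 = 17840.895 mm^3
PD = 17840.895 / 27852 = 0.641

0.641


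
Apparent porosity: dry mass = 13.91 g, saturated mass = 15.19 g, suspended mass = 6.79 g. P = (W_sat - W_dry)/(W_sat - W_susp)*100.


P = (15.19 - 13.91) / (15.19 - 6.79) * 100 = 1.28 / 8.4 * 100 = 15.2%

15.2


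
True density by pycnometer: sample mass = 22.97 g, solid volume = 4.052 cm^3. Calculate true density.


TD = 22.97 / 4.052 = 5.669 g/cm^3

5.669


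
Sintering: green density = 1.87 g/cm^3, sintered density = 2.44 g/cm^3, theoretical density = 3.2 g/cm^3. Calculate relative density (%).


Relative = 2.44 / 3.2 * 100 = 76.3%

76.3


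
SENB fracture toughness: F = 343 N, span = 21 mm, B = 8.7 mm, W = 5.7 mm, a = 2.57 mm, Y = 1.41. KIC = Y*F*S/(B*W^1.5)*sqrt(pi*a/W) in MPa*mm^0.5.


KIC = 1.41*343*21/(8.7*5.7^1.5)*sqrt(pi*2.57/5.7) = 102.1

102.1


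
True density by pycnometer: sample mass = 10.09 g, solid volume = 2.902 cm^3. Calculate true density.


TD = 10.09 / 2.902 = 3.477 g/cm^3

3.477


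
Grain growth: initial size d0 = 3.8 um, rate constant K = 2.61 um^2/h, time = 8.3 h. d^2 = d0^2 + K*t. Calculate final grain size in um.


d^2 = 3.8^2 + 2.61*8.3 = 36.103
d = sqrt(36.103) = 6.01 um

6.01


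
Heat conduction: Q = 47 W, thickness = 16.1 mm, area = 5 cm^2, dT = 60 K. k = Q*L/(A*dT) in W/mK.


k = 47*16.1/1000/(5/10000*60) = 25.22 W/mK

25.22


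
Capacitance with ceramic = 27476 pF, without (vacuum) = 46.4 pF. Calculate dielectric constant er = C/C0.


er = 27476 / 46.4 = 592.16

592.16


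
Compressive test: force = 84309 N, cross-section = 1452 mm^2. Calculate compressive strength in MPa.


CS = 84309 / 1452 = 58.1 MPa

58.1


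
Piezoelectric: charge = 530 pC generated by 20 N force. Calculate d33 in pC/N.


d33 = 530 / 20 = 26.5 pC/N

26.5


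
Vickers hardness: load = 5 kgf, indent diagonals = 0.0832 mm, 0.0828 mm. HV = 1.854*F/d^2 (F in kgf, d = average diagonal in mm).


d_avg = (0.0832+0.0828)/2 = 0.083 mm
HV = 1.854*5/0.083^2 = 1346

1346


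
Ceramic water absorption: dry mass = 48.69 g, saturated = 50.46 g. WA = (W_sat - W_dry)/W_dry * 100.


WA = (50.46 - 48.69) / 48.69 * 100 = 3.64%

3.64


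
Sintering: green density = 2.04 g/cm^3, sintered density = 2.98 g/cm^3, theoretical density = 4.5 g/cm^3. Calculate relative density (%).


Relative = 2.98 / 4.5 * 100 = 66.2%

66.2


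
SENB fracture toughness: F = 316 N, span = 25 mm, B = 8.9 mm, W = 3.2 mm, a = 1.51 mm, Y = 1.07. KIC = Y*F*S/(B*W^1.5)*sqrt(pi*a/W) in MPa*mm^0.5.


KIC = 1.07*316*25/(8.9*3.2^1.5)*sqrt(pi*1.51/3.2) = 202.02

202.02


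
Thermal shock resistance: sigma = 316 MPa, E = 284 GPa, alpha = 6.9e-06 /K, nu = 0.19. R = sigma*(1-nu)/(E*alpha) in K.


R = 316*(1-0.19)/(284*1000*6.9e-06) = 131 K

131


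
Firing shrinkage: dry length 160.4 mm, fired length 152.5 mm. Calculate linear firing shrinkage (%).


FS = (160.4 - 152.5) / 160.4 * 100 = 4.93%

4.93


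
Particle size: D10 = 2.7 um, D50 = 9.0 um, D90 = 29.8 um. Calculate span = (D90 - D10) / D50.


Span = (29.8 - 2.7) / 9.0 = 27.1 / 9.0 = 3.011

3.011


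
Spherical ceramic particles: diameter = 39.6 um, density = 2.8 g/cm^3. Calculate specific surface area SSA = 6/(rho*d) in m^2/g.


SSA = 6 / (2.8 * 39.6) = 0.054 m^2/g

0.054


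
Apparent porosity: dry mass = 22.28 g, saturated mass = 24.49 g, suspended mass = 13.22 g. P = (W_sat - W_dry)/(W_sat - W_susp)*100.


P = (24.49 - 22.28) / (24.49 - 13.22) * 100 = 2.21 / 11.27 * 100 = 19.6%

19.6


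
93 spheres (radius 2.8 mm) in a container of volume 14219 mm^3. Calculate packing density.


V_sphere = 4/3*pi*2.8^3 = 91.9523 mm^3
Total V = 93*91.9523 = 8551.5639 mm^3
PD = 8551.5639 / 14219 = 0.601

0.601


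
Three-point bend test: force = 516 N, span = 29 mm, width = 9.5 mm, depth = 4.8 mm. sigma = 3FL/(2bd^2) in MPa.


sigma = 3*516*29/(2*9.5*4.8^2) = 102.5 MPa

102.5


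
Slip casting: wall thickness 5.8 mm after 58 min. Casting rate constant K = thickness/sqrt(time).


K = 5.8 / sqrt(58) = 5.8 / 7.6158 = 0.762 mm/min^0.5

0.762


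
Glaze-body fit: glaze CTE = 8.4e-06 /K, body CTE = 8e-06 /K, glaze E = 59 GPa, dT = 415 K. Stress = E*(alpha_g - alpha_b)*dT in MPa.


Stress = 59*1000*(8.4e-06 - 8e-06)*415 = 9.8 MPa

9.8


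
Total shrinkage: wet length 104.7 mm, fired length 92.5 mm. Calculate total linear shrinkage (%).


TS = (104.7 - 92.5) / 104.7 * 100 = 11.65%

11.65


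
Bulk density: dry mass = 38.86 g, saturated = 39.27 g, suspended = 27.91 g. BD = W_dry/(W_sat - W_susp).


BD = 38.86 / (39.27 - 27.91) = 38.86 / 11.36 = 3.421 g/cm^3

3.421


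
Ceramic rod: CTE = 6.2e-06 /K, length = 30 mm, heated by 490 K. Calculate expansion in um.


dL = 6.2e-06 * 30 * 490 * 1000 = 91.14 um

91.14


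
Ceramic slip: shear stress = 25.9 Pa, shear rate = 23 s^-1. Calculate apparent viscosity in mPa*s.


eta = tau/gamma * 1000 = 25.9/23 * 1000 = 1126.1 mPa*s

1126.1


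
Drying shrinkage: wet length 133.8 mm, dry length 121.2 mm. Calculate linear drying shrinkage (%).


DS = (133.8 - 121.2) / 133.8 * 100 = 9.42%

9.42


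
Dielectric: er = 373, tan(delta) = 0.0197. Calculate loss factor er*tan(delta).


Loss = 373 * 0.0197 = 7.348

7.348


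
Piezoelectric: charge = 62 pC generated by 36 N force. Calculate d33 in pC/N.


d33 = 62 / 36 = 1.7 pC/N

1.7


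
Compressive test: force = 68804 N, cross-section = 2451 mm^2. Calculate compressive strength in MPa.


CS = 68804 / 2451 = 28.1 MPa

28.1


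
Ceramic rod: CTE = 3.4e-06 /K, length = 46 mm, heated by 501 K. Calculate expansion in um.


dL = 3.4e-06 * 46 * 501 * 1000 = 78.356 um

78.356


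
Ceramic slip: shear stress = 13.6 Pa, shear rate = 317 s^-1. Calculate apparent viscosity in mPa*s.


eta = tau/gamma * 1000 = 13.6/317 * 1000 = 42.9 mPa*s

42.9


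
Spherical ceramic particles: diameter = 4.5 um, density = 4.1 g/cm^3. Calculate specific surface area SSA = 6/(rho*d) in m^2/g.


SSA = 6 / (4.1 * 4.5) = 0.325 m^2/g

0.325


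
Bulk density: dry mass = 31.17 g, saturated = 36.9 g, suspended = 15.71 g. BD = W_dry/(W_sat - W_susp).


BD = 31.17 / (36.9 - 15.71) = 31.17 / 21.19 = 1.471 g/cm^3

1.471


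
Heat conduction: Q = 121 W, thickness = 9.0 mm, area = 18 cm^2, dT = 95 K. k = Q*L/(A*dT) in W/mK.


k = 121*9.0/1000/(18/10000*95) = 6.37 W/mK

6.37


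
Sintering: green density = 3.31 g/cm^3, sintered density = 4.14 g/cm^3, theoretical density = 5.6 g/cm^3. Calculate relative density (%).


Relative = 4.14 / 5.6 * 100 = 73.9%

73.9


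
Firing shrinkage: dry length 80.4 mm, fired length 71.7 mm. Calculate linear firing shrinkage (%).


FS = (80.4 - 71.7) / 80.4 * 100 = 10.82%

10.82


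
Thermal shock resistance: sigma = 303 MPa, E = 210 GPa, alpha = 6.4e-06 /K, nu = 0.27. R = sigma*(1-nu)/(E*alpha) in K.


R = 303*(1-0.27)/(210*1000*6.4e-06) = 165 K

165


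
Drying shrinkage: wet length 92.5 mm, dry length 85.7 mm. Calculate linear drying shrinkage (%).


DS = (92.5 - 85.7) / 92.5 * 100 = 7.35%

7.35


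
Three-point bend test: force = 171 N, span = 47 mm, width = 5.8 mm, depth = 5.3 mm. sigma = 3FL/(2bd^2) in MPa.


sigma = 3*171*47/(2*5.8*5.3^2) = 74.0 MPa

74.0


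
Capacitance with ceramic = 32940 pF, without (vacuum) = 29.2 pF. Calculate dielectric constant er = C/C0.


er = 32940 / 29.2 = 1128.08

1128.08


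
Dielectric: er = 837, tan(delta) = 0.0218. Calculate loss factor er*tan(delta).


Loss = 837 * 0.0218 = 18.247

18.247


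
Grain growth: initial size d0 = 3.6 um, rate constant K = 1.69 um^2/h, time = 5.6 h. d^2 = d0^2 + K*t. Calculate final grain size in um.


d^2 = 3.6^2 + 1.69*5.6 = 22.424
d = sqrt(22.424) = 4.74 um

4.74


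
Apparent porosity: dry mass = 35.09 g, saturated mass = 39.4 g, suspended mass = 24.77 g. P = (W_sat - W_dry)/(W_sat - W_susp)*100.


P = (39.4 - 35.09) / (39.4 - 24.77) * 100 = 4.31 / 14.63 * 100 = 29.5%

29.5


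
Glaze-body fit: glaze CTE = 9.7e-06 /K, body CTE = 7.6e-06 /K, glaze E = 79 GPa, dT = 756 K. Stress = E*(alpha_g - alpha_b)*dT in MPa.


Stress = 79*1000*(9.7e-06 - 7.6e-06)*756 = 125.4 MPa

125.4


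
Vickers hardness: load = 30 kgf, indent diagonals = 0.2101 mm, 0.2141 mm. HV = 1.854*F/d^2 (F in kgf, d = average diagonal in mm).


d_avg = (0.2101+0.2141)/2 = 0.2121 mm
HV = 1.854*30/0.2121^2 = 1236

1236


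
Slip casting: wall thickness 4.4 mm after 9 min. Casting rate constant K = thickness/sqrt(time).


K = 4.4 / sqrt(9) = 4.4 / 3.0 = 1.467 mm/min^0.5

1.467


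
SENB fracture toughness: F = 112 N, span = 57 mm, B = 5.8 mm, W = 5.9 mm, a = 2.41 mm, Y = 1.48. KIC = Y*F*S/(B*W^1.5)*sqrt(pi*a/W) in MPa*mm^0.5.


KIC = 1.48*112*57/(5.8*5.9^1.5)*sqrt(pi*2.41/5.9) = 128.77

128.77


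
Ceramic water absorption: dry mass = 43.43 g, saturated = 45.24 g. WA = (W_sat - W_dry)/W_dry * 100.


WA = (45.24 - 43.43) / 43.43 * 100 = 4.17%

4.17


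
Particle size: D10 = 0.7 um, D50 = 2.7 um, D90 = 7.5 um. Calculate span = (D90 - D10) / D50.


Span = (7.5 - 0.7) / 2.7 = 6.8 / 2.7 = 2.519

2.519


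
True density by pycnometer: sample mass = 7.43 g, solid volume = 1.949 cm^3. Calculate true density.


TD = 7.43 / 1.949 = 3.812 g/cm^3

3.812
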